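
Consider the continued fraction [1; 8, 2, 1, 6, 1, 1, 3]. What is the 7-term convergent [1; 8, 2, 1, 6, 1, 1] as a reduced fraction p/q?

402/359

a_0 = 1: 1/1
a_1 = 8: 9/8
a_2 = 2: 19/17
a_3 = 1: 28/25
a_4 = 6: 187/167
a_5 = 1: 215/192
a_6 = 1: 402/359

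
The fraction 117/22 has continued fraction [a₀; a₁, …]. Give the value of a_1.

Run the Euclidean algorithm, recording each quotient:
117 = 5·22 + 7, so a_0 = 5
22 = 3·7 + 1, so a_1 = 3

3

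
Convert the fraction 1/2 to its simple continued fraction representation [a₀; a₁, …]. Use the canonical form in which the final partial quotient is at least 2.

[0; 2]

Run the Euclidean algorithm, recording each quotient:
1 = 0·2 + 1, so a_0 = 0
2 = 2·1 + 0, so a_1 = 2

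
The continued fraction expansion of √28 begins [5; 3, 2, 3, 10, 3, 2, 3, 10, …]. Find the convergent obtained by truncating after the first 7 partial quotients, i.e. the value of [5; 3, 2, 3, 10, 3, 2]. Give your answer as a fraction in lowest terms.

9403/1777

Start with 2.
3 + 1/(2/1) = 3 + 1/2 = 7/2
10 + 1/(7/2) = 10 + 2/7 = 72/7
3 + 1/(72/7) = 3 + 7/72 = 223/72
2 + 1/(223/72) = 2 + 72/223 = 518/223
3 + 1/(518/223) = 3 + 223/518 = 1777/518
5 + 1/(1777/518) = 5 + 518/1777 = 9403/1777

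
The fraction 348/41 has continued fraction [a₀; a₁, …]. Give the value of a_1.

348 = 8·41 + 20, so a_0 = 8
41 = 2·20 + 1, so a_1 = 2

2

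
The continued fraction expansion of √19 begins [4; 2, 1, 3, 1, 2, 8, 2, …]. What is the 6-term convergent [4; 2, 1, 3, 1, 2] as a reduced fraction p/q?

170/39

Build up convergents one term at a time:
a_0 = 4: 4/1
a_1 = 2: 9/2
a_2 = 1: 13/3
a_3 = 3: 48/11
a_4 = 1: 61/14
a_5 = 2: 170/39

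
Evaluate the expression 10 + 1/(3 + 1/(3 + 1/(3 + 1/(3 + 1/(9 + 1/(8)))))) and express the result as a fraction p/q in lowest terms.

Use the convergent recurrence hₖ = aₖ·hₖ₋₁ + hₖ₋₂ (and likewise for the denominators kₖ):
a_0 = 10: 10/1
a_1 = 3: 31/3
a_2 = 3: 103/10
a_3 = 3: 340/33
a_4 = 3: 1123/109
a_5 = 9: 10447/1014
a_6 = 8: 84699/8221

84699/8221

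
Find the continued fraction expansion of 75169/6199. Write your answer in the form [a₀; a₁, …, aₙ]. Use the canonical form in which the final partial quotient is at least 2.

[12; 7, 1, 14, 1, 15, 3]

Apply division with remainder until the remainder is 0:
75169 ÷ 6199 → quotient 12, remainder 781
6199 ÷ 781 → quotient 7, remainder 732
781 ÷ 732 → quotient 1, remainder 49
732 ÷ 49 → quotient 14, remainder 46
49 ÷ 46 → quotient 1, remainder 3
46 ÷ 3 → quotient 15, remainder 1
3 ÷ 1 → quotient 3, remainder 0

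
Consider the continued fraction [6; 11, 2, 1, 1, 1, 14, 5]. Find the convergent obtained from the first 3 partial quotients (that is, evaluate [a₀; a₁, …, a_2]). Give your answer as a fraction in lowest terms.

Start with 2.
11 + 1/(2/1) = 11 + 1/2 = 23/2
6 + 1/(23/2) = 6 + 2/23 = 140/23

140/23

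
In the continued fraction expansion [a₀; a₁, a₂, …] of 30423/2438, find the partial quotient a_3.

4

⌊30423/2438⌋ = 12, remainder 1167
⌊2438/1167⌋ = 2, remainder 104
⌊1167/104⌋ = 11, remainder 23
⌊104/23⌋ = 4, remainder 12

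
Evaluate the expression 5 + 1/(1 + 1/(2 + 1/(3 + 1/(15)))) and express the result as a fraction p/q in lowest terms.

872/153

Compute successive convergents:
a_0 = 5: 5/1
a_1 = 1: 6/1
a_2 = 2: 17/3
a_3 = 3: 57/10
a_4 = 15: 872/153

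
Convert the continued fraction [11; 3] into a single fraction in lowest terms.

34/3

a_0 = 11: 11/1
a_1 = 3: 34/3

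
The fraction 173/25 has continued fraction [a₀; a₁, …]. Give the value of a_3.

2

173 ÷ 25 → quotient 6, remainder 23
25 ÷ 23 → quotient 1, remainder 2
23 ÷ 2 → quotient 11, remainder 1
2 ÷ 1 → quotient 2, remainder 0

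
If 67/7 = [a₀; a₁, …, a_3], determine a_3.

3

67 = 9·7 + 4, so a_0 = 9
7 = 1·4 + 3, so a_1 = 1
4 = 1·3 + 1, so a_2 = 1
3 = 3·1 + 0, so a_3 = 3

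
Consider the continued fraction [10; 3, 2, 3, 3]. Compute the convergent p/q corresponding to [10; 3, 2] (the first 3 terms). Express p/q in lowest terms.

a_0 = 10: 10/1
a_1 = 3: 31/3
a_2 = 2: 72/7

72/7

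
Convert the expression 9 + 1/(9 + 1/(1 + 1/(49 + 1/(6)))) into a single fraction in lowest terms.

Work from the innermost term outward:
Start with 6.
49 + 1/(6/1) = 49 + 1/6 = 295/6
1 + 1/(295/6) = 1 + 6/295 = 301/295
9 + 1/(301/295) = 9 + 295/301 = 3004/301
9 + 1/(3004/301) = 9 + 301/3004 = 27337/3004

27337/3004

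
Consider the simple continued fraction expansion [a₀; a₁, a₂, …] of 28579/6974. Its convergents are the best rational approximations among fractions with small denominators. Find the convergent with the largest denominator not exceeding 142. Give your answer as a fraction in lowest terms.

List convergents until the denominator exceeds the bound:
a_0 = 4: 4/1  (≤ bound)
a_1 = 10: 41/10  (≤ bound)
a_2 = 4: 168/41  (≤ bound)
a_3 = 1: 209/51  (≤ bound)
a_4 = 2: 586/143  (> 142, stop)

209/51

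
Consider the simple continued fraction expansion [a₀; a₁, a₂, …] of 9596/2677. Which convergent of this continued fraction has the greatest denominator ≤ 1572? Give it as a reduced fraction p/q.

a_0 = 3: 3/1  (≤ bound)
a_1 = 1: 4/1  (≤ bound)
a_2 = 1: 7/2  (≤ bound)
a_3 = 2: 18/5  (≤ bound)
a_4 = 2: 43/12  (≤ bound)
a_5 = 5: 233/65  (≤ bound)
a_6 = 41: 9596/2677  (> 1572, stop)

233/65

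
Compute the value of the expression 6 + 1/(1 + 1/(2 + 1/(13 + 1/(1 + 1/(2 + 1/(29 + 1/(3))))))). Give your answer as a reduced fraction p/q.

74869/11217

Build up convergents one term at a time:
a_0 = 6: 6/1
a_1 = 1: 7/1
a_2 = 2: 20/3
a_3 = 13: 267/40
a_4 = 1: 287/43
a_5 = 2: 841/126
a_6 = 29: 24676/3697
a_7 = 3: 74869/11217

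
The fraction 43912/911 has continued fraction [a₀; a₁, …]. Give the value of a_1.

Apply division with remainder until the remainder is 0:
43912 ÷ 911 → quotient 48, remainder 184
911 ÷ 184 → quotient 4, remainder 175

4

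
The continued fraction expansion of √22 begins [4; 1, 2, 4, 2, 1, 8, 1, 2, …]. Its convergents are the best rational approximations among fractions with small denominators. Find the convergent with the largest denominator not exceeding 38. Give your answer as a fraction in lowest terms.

136/29

List convergents until the denominator exceeds the bound:
a_0 = 4: 4/1  (≤ bound)
a_1 = 1: 5/1  (≤ bound)
a_2 = 2: 14/3  (≤ bound)
a_3 = 4: 61/13  (≤ bound)
a_4 = 2: 136/29  (≤ bound)
a_5 = 1: 197/42  (> 38, stop)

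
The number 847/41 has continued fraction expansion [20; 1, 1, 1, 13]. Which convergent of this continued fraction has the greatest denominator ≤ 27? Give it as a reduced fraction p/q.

62/3

List convergents until the denominator exceeds the bound:
a_0 = 20: 20/1  (≤ bound)
a_1 = 1: 21/1  (≤ bound)
a_2 = 1: 41/2  (≤ bound)
a_3 = 1: 62/3  (≤ bound)
a_4 = 13: 847/41  (> 27, stop)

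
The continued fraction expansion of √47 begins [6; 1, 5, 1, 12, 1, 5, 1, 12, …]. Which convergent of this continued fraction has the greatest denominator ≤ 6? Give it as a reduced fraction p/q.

a_0 = 6: 6/1  (≤ bound)
a_1 = 1: 7/1  (≤ bound)
a_2 = 5: 41/6  (≤ bound)
a_3 = 1: 48/7  (> 6, stop)

41/6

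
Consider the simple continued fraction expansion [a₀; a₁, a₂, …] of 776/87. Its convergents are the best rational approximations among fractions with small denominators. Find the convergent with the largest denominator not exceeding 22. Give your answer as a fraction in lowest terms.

a_0 = 8: 8/1  (≤ bound)
a_1 = 1: 9/1  (≤ bound)
a_2 = 11: 107/12  (≤ bound)
a_3 = 2: 223/25  (> 22, stop)

107/12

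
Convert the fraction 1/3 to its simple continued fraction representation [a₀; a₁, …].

1 ÷ 3 → quotient 0, remainder 1
3 ÷ 1 → quotient 3, remainder 0

[0; 3]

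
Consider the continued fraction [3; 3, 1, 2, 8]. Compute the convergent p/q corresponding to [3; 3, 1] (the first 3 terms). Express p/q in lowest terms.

13/4

a_0 = 3: 3/1
a_1 = 3: 10/3
a_2 = 1: 13/4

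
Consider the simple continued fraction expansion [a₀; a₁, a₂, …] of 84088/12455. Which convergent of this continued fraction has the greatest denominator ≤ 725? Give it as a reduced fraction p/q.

1249/185

a_0 = 6: 6/1  (≤ bound)
a_1 = 1: 7/1  (≤ bound)
a_2 = 3: 27/4  (≤ bound)
a_3 = 46: 1249/185  (≤ bound)
a_4 = 4: 5023/744  (> 725, stop)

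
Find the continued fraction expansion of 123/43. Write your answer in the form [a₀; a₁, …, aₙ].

Run the Euclidean algorithm, recording each quotient:
123 ÷ 43 → quotient 2, remainder 37
43 ÷ 37 → quotient 1, remainder 6
37 ÷ 6 → quotient 6, remainder 1
6 ÷ 1 → quotient 6, remainder 0

[2; 1, 6, 6]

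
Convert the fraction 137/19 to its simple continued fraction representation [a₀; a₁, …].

[7; 4, 1, 3]

Repeatedly divide and take the remainder:
137 ÷ 19 → quotient 7, remainder 4
19 ÷ 4 → quotient 4, remainder 3
4 ÷ 3 → quotient 1, remainder 1
3 ÷ 1 → quotient 3, remainder 0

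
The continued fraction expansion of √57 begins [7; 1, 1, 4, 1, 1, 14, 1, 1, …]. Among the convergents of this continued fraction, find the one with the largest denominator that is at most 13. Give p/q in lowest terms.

83/11

List convergents until the denominator exceeds the bound:
a_0 = 7: 7/1  (≤ bound)
a_1 = 1: 8/1  (≤ bound)
a_2 = 1: 15/2  (≤ bound)
a_3 = 4: 68/9  (≤ bound)
a_4 = 1: 83/11  (≤ bound)
a_5 = 1: 151/20  (> 13, stop)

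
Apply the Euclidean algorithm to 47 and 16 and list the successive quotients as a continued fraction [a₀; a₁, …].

⌊47/16⌋ = 2, remainder 15
⌊16/15⌋ = 1, remainder 1
⌊15/1⌋ = 15, remainder 0

[2; 1, 15]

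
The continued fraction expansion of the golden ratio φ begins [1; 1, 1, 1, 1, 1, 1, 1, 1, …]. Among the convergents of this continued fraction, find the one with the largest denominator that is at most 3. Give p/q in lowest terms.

a_0 = 1: 1/1  (≤ bound)
a_1 = 1: 2/1  (≤ bound)
a_2 = 1: 3/2  (≤ bound)
a_3 = 1: 5/3  (≤ bound)
a_4 = 1: 8/5  (> 3, stop)

5/3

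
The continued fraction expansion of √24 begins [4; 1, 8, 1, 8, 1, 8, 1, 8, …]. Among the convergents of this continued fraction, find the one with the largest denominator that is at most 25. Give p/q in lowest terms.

49/10

a_0 = 4: 4/1  (≤ bound)
a_1 = 1: 5/1  (≤ bound)
a_2 = 8: 44/9  (≤ bound)
a_3 = 1: 49/10  (≤ bound)
a_4 = 8: 436/89  (> 25, stop)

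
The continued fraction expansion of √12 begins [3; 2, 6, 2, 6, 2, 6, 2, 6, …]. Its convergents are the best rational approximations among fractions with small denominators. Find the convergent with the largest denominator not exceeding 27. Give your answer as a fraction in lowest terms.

a_0 = 3: 3/1  (≤ bound)
a_1 = 2: 7/2  (≤ bound)
a_2 = 6: 45/13  (≤ bound)
a_3 = 2: 97/28  (> 27, stop)

45/13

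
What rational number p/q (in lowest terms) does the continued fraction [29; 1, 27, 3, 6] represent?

16121/538

Collapse the nested fraction from the inside out:
Start with 6.
3 + 1/(6/1) = 3 + 1/6 = 19/6
27 + 1/(19/6) = 27 + 6/19 = 519/19
1 + 1/(519/19) = 1 + 19/519 = 538/519
29 + 1/(538/519) = 29 + 519/538 = 16121/538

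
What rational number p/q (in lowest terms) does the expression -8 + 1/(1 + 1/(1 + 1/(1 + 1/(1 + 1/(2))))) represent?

-96/13

Compute successive convergents:
a_0 = -8: -8/1
a_1 = 1: -7/1
a_2 = 1: -15/2
a_3 = 1: -22/3
a_4 = 1: -37/5
a_5 = 2: -96/13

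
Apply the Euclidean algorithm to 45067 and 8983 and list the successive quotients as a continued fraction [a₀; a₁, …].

45067 ÷ 8983 → quotient 5, remainder 152
8983 ÷ 152 → quotient 59, remainder 15
152 ÷ 15 → quotient 10, remainder 2
15 ÷ 2 → quotient 7, remainder 1
2 ÷ 1 → quotient 2, remainder 0

[5; 59, 10, 7, 2]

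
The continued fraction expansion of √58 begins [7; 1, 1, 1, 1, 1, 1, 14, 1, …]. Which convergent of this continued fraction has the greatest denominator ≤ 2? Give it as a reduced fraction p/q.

15/2

a_0 = 7: 7/1  (≤ bound)
a_1 = 1: 8/1  (≤ bound)
a_2 = 1: 15/2  (≤ bound)
a_3 = 1: 23/3  (> 2, stop)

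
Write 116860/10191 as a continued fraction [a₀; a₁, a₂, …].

⌊116860/10191⌋ = 11, remainder 4759
⌊10191/4759⌋ = 2, remainder 673
⌊4759/673⌋ = 7, remainder 48
⌊673/48⌋ = 14, remainder 1
⌊48/1⌋ = 48, remainder 0

[11; 2, 7, 14, 48]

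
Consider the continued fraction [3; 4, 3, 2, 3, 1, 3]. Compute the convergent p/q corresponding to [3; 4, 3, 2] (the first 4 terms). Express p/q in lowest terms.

97/30

a_0 = 3: 3/1
a_1 = 4: 13/4
a_2 = 3: 42/13
a_3 = 2: 97/30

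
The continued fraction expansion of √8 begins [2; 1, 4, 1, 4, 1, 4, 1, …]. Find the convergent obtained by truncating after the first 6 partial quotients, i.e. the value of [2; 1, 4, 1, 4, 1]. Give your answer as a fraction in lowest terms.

99/35

Start with 1.
4 + 1/(1/1) = 4 + 1/1 = 5/1
1 + 1/(5/1) = 1 + 1/5 = 6/5
4 + 1/(6/5) = 4 + 5/6 = 29/6
1 + 1/(29/6) = 1 + 6/29 = 35/29
2 + 1/(35/29) = 2 + 29/35 = 99/35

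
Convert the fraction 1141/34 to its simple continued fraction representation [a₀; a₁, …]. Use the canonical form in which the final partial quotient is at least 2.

1141 = 33·34 + 19, so a_0 = 33
34 = 1·19 + 15, so a_1 = 1
19 = 1·15 + 4, so a_2 = 1
15 = 3·4 + 3, so a_3 = 3
4 = 1·3 + 1, so a_4 = 1
3 = 3·1 + 0, so a_5 = 3

[33; 1, 1, 3, 1, 3]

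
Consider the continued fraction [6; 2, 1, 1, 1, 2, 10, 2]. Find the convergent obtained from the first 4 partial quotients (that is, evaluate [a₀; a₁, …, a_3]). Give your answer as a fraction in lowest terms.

a_0 = 6: 6/1
a_1 = 2: 13/2
a_2 = 1: 19/3
a_3 = 1: 32/5

32/5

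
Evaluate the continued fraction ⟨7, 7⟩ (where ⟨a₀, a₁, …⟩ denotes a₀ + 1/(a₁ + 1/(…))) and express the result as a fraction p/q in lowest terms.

a_0 = 7: 7/1
a_1 = 7: 50/7

50/7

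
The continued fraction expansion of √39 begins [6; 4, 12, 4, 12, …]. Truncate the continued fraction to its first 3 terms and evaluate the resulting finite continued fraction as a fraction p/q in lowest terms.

Build up convergents one term at a time:
a_0 = 6: 6/1
a_1 = 4: 25/4
a_2 = 12: 306/49

306/49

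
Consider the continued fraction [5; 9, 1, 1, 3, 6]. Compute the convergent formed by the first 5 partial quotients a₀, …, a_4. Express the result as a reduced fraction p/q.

a_0 = 5: 5/1
a_1 = 9: 46/9
a_2 = 1: 51/10
a_3 = 1: 97/19
a_4 = 3: 342/67

342/67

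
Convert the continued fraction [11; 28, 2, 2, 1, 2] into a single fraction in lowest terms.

Start with 2.
1 + 1/(2/1) = 1 + 1/2 = 3/2
2 + 1/(3/2) = 2 + 2/3 = 8/3
2 + 1/(8/3) = 2 + 3/8 = 19/8
28 + 1/(19/8) = 28 + 8/19 = 540/19
11 + 1/(540/19) = 11 + 19/540 = 5959/540

5959/540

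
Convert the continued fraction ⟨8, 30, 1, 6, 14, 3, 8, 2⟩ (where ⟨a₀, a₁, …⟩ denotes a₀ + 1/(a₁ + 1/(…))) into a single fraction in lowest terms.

1330062/165587

Start with 2.
8 + 1/(2/1) = 8 + 1/2 = 17/2
3 + 1/(17/2) = 3 + 2/17 = 53/17
14 + 1/(53/17) = 14 + 17/53 = 759/53
6 + 1/(759/53) = 6 + 53/759 = 4607/759
1 + 1/(4607/759) = 1 + 759/4607 = 5366/4607
30 + 1/(5366/4607) = 30 + 4607/5366 = 165587/5366
8 + 1/(165587/5366) = 8 + 5366/165587 = 1330062/165587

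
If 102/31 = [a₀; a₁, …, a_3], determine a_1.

102 = 3·31 + 9, so a_0 = 3
31 = 3·9 + 4, so a_1 = 3

3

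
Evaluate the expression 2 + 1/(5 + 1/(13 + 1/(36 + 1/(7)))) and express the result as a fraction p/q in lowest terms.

36762/16733

Start with 7.
36 + 1/(7/1) = 36 + 1/7 = 253/7
13 + 1/(253/7) = 13 + 7/253 = 3296/253
5 + 1/(3296/253) = 5 + 253/3296 = 16733/3296
2 + 1/(16733/3296) = 2 + 3296/16733 = 36762/16733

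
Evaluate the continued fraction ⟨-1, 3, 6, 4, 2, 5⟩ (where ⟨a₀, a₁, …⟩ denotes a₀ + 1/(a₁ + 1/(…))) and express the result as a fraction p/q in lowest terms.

Use the convergent recurrence hₖ = aₖ·hₖ₋₁ + hₖ₋₂ (and likewise for the denominators kₖ):
a_0 = -1: -1/1
a_1 = 3: -2/3
a_2 = 6: -13/19
a_3 = 4: -54/79
a_4 = 2: -121/177
a_5 = 5: -659/964

-659/964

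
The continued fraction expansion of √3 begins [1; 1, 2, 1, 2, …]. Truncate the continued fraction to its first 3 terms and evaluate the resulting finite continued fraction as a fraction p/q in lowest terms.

Build up convergents one term at a time:
a_0 = 1: 1/1
a_1 = 1: 2/1
a_2 = 2: 5/3

5/3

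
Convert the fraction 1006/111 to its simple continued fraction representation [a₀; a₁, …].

[9; 15, 1, 6]

⌊1006/111⌋ = 9, remainder 7
⌊111/7⌋ = 15, remainder 6
⌊7/6⌋ = 1, remainder 1
⌊6/1⌋ = 6, remainder 0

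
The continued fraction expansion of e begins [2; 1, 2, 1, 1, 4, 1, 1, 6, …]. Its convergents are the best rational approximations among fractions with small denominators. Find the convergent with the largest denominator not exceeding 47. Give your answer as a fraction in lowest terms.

106/39

a_0 = 2: 2/1  (≤ bound)
a_1 = 1: 3/1  (≤ bound)
a_2 = 2: 8/3  (≤ bound)
a_3 = 1: 11/4  (≤ bound)
a_4 = 1: 19/7  (≤ bound)
a_5 = 4: 87/32  (≤ bound)
a_6 = 1: 106/39  (≤ bound)
a_7 = 1: 193/71  (> 47, stop)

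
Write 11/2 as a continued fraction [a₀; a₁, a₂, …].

[5; 2]

Repeatedly divide and take the remainder:
11 ÷ 2 → quotient 5, remainder 1
2 ÷ 1 → quotient 2, remainder 0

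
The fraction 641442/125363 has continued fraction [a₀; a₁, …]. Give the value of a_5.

26

Repeatedly divide and take the remainder:
641442 ÷ 125363 → quotient 5, remainder 14627
125363 ÷ 14627 → quotient 8, remainder 8347
14627 ÷ 8347 → quotient 1, remainder 6280
8347 ÷ 6280 → quotient 1, remainder 2067
6280 ÷ 2067 → quotient 3, remainder 79
2067 ÷ 79 → quotient 26, remainder 13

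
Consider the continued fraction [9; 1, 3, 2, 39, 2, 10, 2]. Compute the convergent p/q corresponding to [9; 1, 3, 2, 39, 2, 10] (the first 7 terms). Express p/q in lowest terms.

73771/7545

Start with 10.
2 + 1/(10/1) = 2 + 1/10 = 21/10
39 + 1/(21/10) = 39 + 10/21 = 829/21
2 + 1/(829/21) = 2 + 21/829 = 1679/829
3 + 1/(1679/829) = 3 + 829/1679 = 5866/1679
1 + 1/(5866/1679) = 1 + 1679/5866 = 7545/5866
9 + 1/(7545/5866) = 9 + 5866/7545 = 73771/7545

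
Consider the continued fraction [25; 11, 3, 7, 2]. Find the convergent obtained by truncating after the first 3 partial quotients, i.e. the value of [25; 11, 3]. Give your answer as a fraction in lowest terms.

Start with 3.
11 + 1/(3/1) = 11 + 1/3 = 34/3
25 + 1/(34/3) = 25 + 3/34 = 853/34

853/34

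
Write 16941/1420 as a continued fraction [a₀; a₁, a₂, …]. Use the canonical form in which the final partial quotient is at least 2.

16941 ÷ 1420 → quotient 11, remainder 1321
1420 ÷ 1321 → quotient 1, remainder 99
1321 ÷ 99 → quotient 13, remainder 34
99 ÷ 34 → quotient 2, remainder 31
34 ÷ 31 → quotient 1, remainder 3
31 ÷ 3 → quotient 10, remainder 1
3 ÷ 1 → quotient 3, remainder 0

[11; 1, 13, 2, 1, 10, 3]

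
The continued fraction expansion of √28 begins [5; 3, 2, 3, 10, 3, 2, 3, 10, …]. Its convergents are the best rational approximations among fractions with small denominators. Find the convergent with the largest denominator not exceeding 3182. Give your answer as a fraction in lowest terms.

9403/1777

a_0 = 5: 5/1  (≤ bound)
a_1 = 3: 16/3  (≤ bound)
a_2 = 2: 37/7  (≤ bound)
a_3 = 3: 127/24  (≤ bound)
a_4 = 10: 1307/247  (≤ bound)
a_5 = 3: 4048/765  (≤ bound)
a_6 = 2: 9403/1777  (≤ bound)
a_7 = 3: 32257/6096  (> 3182, stop)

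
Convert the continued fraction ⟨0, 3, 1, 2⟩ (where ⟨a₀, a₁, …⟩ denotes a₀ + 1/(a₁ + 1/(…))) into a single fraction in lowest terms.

3/11

Start with 2.
1 + 1/(2/1) = 1 + 1/2 = 3/2
3 + 1/(3/2) = 3 + 2/3 = 11/3
0 + 1/(11/3) = 0 + 3/11 = 3/11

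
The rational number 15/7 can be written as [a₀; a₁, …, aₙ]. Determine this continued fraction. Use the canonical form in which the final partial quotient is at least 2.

[2; 7]

15 = 2·7 + 1, so a_0 = 2
7 = 7·1 + 0, so a_1 = 7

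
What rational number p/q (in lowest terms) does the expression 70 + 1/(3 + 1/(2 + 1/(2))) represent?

1195/17

a_0 = 70: 70/1
a_1 = 3: 211/3
a_2 = 2: 492/7
a_3 = 2: 1195/17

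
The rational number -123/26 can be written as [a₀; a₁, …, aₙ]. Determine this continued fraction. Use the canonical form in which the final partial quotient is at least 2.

-123 = -5·26 + 7, so a_0 = -5
26 = 3·7 + 5, so a_1 = 3
7 = 1·5 + 2, so a_2 = 1
5 = 2·2 + 1, so a_3 = 2
2 = 2·1 + 0, so a_4 = 2

[-5; 3, 1, 2, 2]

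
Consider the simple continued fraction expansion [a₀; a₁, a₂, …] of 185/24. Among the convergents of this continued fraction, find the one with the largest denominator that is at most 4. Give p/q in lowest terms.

a_0 = 7: 7/1  (≤ bound)
a_1 = 1: 8/1  (≤ bound)
a_2 = 2: 23/3  (≤ bound)
a_3 = 2: 54/7  (> 4, stop)

23/3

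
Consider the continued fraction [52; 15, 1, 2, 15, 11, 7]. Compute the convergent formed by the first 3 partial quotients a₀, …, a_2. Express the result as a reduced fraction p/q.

833/16

Collapse the nested fraction from the inside out:
Start with 1.
15 + 1/(1/1) = 15 + 1/1 = 16/1
52 + 1/(16/1) = 52 + 1/16 = 833/16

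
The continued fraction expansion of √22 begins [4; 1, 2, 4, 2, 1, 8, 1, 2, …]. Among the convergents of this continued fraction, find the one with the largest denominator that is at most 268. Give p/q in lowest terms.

List convergents until the denominator exceeds the bound:
a_0 = 4: 4/1  (≤ bound)
a_1 = 1: 5/1  (≤ bound)
a_2 = 2: 14/3  (≤ bound)
a_3 = 4: 61/13  (≤ bound)
a_4 = 2: 136/29  (≤ bound)
a_5 = 1: 197/42  (≤ bound)
a_6 = 8: 1712/365  (> 268, stop)

197/42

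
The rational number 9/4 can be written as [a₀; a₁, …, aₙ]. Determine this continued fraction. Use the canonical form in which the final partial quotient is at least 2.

[2; 4]

9 = 2·4 + 1, so a_0 = 2
4 = 4·1 + 0, so a_1 = 4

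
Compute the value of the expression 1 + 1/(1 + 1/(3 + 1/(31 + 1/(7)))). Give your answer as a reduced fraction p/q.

Starting at the tail and folding back:
Start with 7.
31 + 1/(7/1) = 31 + 1/7 = 218/7
3 + 1/(218/7) = 3 + 7/218 = 661/218
1 + 1/(661/218) = 1 + 218/661 = 879/661
1 + 1/(879/661) = 1 + 661/879 = 1540/879

1540/879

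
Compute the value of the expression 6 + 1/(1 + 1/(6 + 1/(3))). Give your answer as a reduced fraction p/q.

151/22

Use the convergent recurrence hₖ = aₖ·hₖ₋₁ + hₖ₋₂ (and likewise for the denominators kₖ):
a_0 = 6: 6/1
a_1 = 1: 7/1
a_2 = 6: 48/7
a_3 = 3: 151/22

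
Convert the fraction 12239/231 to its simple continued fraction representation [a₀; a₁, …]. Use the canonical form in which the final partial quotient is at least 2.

[52; 1, 56, 1, 3]

12239 = 52·231 + 227, so a_0 = 52
231 = 1·227 + 4, so a_1 = 1
227 = 56·4 + 3, so a_2 = 56
4 = 1·3 + 1, so a_3 = 1
3 = 3·1 + 0, so a_4 = 3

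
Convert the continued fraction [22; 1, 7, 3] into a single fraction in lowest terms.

Start with 3.
7 + 1/(3/1) = 7 + 1/3 = 22/3
1 + 1/(22/3) = 1 + 3/22 = 25/22
22 + 1/(25/22) = 22 + 22/25 = 572/25

572/25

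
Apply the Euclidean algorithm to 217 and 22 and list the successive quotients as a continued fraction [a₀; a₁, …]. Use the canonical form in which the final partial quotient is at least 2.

Apply division with remainder until the remainder is 0:
217 = 9·22 + 19, so a_0 = 9
22 = 1·19 + 3, so a_1 = 1
19 = 6·3 + 1, so a_2 = 6
3 = 3·1 + 0, so a_3 = 3

[9; 1, 6, 3]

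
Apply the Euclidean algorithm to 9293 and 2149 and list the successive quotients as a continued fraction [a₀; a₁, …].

[4; 3, 12, 58]

⌊9293/2149⌋ = 4, remainder 697
⌊2149/697⌋ = 3, remainder 58
⌊697/58⌋ = 12, remainder 1
⌊58/1⌋ = 58, remainder 0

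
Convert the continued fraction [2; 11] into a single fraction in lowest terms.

23/11

Work from the innermost term outward:
Start with 11.
2 + 1/(11/1) = 2 + 1/11 = 23/11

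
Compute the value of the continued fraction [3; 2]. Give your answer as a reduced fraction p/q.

7/2

Starting at the tail and folding back:
Start with 2.
3 + 1/(2/1) = 3 + 1/2 = 7/2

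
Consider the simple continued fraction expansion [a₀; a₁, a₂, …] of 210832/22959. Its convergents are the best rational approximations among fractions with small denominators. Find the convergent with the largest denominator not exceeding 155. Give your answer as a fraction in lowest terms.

List convergents until the denominator exceeds the bound:
a_0 = 9: 9/1  (≤ bound)
a_1 = 5: 46/5  (≤ bound)
a_2 = 2: 101/11  (≤ bound)
a_3 = 6: 652/71  (≤ bound)
a_4 = 1: 753/82  (≤ bound)
a_5 = 2: 2158/235  (> 155, stop)

753/82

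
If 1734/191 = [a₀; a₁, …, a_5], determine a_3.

Repeatedly divide and take the remainder:
1734 = 9·191 + 15, so a_0 = 9
191 = 12·15 + 11, so a_1 = 12
15 = 1·11 + 4, so a_2 = 1
11 = 2·4 + 3, so a_3 = 2

2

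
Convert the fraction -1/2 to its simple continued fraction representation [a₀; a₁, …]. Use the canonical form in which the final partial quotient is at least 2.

-1 ÷ 2 → quotient -1, remainder 1
2 ÷ 1 → quotient 2, remainder 0

[-1; 2]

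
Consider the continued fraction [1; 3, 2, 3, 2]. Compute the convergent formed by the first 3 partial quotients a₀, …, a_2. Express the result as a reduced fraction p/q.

Compute successive convergents:
a_0 = 1: 1/1
a_1 = 3: 4/3
a_2 = 2: 9/7

9/7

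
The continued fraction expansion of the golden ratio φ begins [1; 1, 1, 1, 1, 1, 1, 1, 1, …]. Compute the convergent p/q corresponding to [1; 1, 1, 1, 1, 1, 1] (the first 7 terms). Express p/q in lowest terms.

21/13

Start with 1.
1 + 1/(1/1) = 1 + 1/1 = 2/1
1 + 1/(2/1) = 1 + 1/2 = 3/2
1 + 1/(3/2) = 1 + 2/3 = 5/3
1 + 1/(5/3) = 1 + 3/5 = 8/5
1 + 1/(8/5) = 1 + 5/8 = 13/8
1 + 1/(13/8) = 1 + 8/13 = 21/13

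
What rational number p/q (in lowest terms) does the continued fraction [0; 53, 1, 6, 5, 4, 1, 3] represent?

Start with 3.
1 + 1/(3/1) = 1 + 1/3 = 4/3
4 + 1/(4/3) = 4 + 3/4 = 19/4
5 + 1/(19/4) = 5 + 4/19 = 99/19
6 + 1/(99/19) = 6 + 19/99 = 613/99
1 + 1/(613/99) = 1 + 99/613 = 712/613
53 + 1/(712/613) = 53 + 613/712 = 38349/712
0 + 1/(38349/712) = 0 + 712/38349 = 712/38349

712/38349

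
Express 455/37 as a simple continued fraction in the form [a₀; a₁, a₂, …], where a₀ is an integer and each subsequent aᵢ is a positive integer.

455 = 12·37 + 11, so a_0 = 12
37 = 3·11 + 4, so a_1 = 3
11 = 2·4 + 3, so a_2 = 2
4 = 1·3 + 1, so a_3 = 1
3 = 3·1 + 0, so a_4 = 3

[12; 3, 2, 1, 3]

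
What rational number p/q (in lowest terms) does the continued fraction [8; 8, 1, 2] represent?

211/26

Build up convergents one term at a time:
a_0 = 8: 8/1
a_1 = 8: 65/8
a_2 = 1: 73/9
a_3 = 2: 211/26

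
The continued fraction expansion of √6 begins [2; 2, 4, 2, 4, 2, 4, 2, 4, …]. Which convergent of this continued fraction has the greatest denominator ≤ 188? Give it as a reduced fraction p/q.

218/89

a_0 = 2: 2/1  (≤ bound)
a_1 = 2: 5/2  (≤ bound)
a_2 = 4: 22/9  (≤ bound)
a_3 = 2: 49/20  (≤ bound)
a_4 = 4: 218/89  (≤ bound)
a_5 = 2: 485/198  (> 188, stop)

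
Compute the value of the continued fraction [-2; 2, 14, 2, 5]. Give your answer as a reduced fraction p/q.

Start with 5.
2 + 1/(5/1) = 2 + 1/5 = 11/5
14 + 1/(11/5) = 14 + 5/11 = 159/11
2 + 1/(159/11) = 2 + 11/159 = 329/159
-2 + 1/(329/159) = -2 + 159/329 = -499/329

-499/329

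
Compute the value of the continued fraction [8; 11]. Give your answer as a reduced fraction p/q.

89/11

Work from the innermost term outward:
Start with 11.
8 + 1/(11/1) = 8 + 1/11 = 89/11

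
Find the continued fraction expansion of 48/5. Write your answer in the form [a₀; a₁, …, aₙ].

[9; 1, 1, 2]

Run the Euclidean algorithm, recording each quotient:
48 ÷ 5 → quotient 9, remainder 3
5 ÷ 3 → quotient 1, remainder 2
3 ÷ 2 → quotient 1, remainder 1
2 ÷ 1 → quotient 2, remainder 0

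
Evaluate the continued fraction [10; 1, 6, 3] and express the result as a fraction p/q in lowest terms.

239/22

Start with 3.
6 + 1/(3/1) = 6 + 1/3 = 19/3
1 + 1/(19/3) = 1 + 3/19 = 22/19
10 + 1/(22/19) = 10 + 19/22 = 239/22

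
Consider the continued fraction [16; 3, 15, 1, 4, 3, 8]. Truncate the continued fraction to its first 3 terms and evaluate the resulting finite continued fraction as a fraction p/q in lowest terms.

751/46

Use the convergent recurrence hₖ = aₖ·hₖ₋₁ + hₖ₋₂ (and likewise for the denominators kₖ):
a_0 = 16: 16/1
a_1 = 3: 49/3
a_2 = 15: 751/46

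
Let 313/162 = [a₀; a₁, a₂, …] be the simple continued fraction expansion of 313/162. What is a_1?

Run the Euclidean algorithm, recording each quotient:
313 = 1·162 + 151, so a_0 = 1
162 = 1·151 + 11, so a_1 = 1

1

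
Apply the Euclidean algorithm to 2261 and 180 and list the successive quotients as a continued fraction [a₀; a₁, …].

[12; 1, 1, 3, 1, 1, 2, 4]

Apply division with remainder until the remainder is 0:
2261 = 12·180 + 101, so a_0 = 12
180 = 1·101 + 79, so a_1 = 1
101 = 1·79 + 22, so a_2 = 1
79 = 3·22 + 13, so a_3 = 3
22 = 1·13 + 9, so a_4 = 1
13 = 1·9 + 4, so a_5 = 1
9 = 2·4 + 1, so a_6 = 2
4 = 4·1 + 0, so a_7 = 4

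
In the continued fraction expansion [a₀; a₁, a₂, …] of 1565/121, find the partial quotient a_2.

14

1565 ÷ 121 → quotient 12, remainder 113
121 ÷ 113 → quotient 1, remainder 8
113 ÷ 8 → quotient 14, remainder 1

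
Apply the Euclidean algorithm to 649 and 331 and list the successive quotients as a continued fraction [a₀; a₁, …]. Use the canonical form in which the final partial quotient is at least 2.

Run the Euclidean algorithm, recording each quotient:
⌊649/331⌋ = 1, remainder 318
⌊331/318⌋ = 1, remainder 13
⌊318/13⌋ = 24, remainder 6
⌊13/6⌋ = 2, remainder 1
⌊6/1⌋ = 6, remainder 0

[1; 1, 24, 2, 6]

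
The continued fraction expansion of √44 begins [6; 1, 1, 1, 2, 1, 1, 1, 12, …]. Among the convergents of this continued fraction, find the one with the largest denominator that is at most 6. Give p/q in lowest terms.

a_0 = 6: 6/1  (≤ bound)
a_1 = 1: 7/1  (≤ bound)
a_2 = 1: 13/2  (≤ bound)
a_3 = 1: 20/3  (≤ bound)
a_4 = 2: 53/8  (> 6, stop)

20/3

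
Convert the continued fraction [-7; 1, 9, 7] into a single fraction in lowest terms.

Build up convergents one term at a time:
a_0 = -7: -7/1
a_1 = 1: -6/1
a_2 = 9: -61/10
a_3 = 7: -433/71

-433/71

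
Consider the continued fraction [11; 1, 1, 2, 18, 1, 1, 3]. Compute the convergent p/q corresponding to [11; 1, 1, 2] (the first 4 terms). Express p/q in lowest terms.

Compute successive convergents:
a_0 = 11: 11/1
a_1 = 1: 12/1
a_2 = 1: 23/2
a_3 = 2: 58/5

58/5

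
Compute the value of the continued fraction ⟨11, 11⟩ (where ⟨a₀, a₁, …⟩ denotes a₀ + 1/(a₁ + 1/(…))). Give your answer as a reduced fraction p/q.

a_0 = 11: 11/1
a_1 = 11: 122/11

122/11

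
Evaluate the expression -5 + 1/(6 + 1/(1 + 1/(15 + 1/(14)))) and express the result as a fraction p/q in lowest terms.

-7580/1561

a_0 = -5: -5/1
a_1 = 6: -29/6
a_2 = 1: -34/7
a_3 = 15: -539/111
a_4 = 14: -7580/1561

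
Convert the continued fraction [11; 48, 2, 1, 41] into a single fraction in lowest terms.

Compute successive convergents:
a_0 = 11: 11/1
a_1 = 48: 529/48
a_2 = 2: 1069/97
a_3 = 1: 1598/145
a_4 = 41: 66587/6042

66587/6042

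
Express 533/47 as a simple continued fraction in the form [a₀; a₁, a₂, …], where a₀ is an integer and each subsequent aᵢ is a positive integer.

[11; 2, 1, 15]

Run the Euclidean algorithm, recording each quotient:
⌊533/47⌋ = 11, remainder 16
⌊47/16⌋ = 2, remainder 15
⌊16/15⌋ = 1, remainder 1
⌊15/1⌋ = 15, remainder 0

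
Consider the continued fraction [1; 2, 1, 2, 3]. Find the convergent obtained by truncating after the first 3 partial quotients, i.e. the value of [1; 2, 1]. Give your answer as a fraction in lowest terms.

4/3

Use the convergent recurrence hₖ = aₖ·hₖ₋₁ + hₖ₋₂ (and likewise for the denominators kₖ):
a_0 = 1: 1/1
a_1 = 2: 3/2
a_2 = 1: 4/3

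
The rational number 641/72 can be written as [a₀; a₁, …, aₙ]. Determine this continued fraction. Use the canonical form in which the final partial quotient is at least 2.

641 ÷ 72 → quotient 8, remainder 65
72 ÷ 65 → quotient 1, remainder 7
65 ÷ 7 → quotient 9, remainder 2
7 ÷ 2 → quotient 3, remainder 1
2 ÷ 1 → quotient 2, remainder 0

[8; 1, 9, 3, 2]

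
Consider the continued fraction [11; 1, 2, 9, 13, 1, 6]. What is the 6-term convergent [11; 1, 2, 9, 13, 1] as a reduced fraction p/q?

4613/395

Work from the innermost term outward:
Start with 1.
13 + 1/(1/1) = 13 + 1/1 = 14/1
9 + 1/(14/1) = 9 + 1/14 = 127/14
2 + 1/(127/14) = 2 + 14/127 = 268/127
1 + 1/(268/127) = 1 + 127/268 = 395/268
11 + 1/(395/268) = 11 + 268/395 = 4613/395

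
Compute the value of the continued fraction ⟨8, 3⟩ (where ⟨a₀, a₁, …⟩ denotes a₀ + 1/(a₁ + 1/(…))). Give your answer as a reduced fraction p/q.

Build up convergents one term at a time:
a_0 = 8: 8/1
a_1 = 3: 25/3

25/3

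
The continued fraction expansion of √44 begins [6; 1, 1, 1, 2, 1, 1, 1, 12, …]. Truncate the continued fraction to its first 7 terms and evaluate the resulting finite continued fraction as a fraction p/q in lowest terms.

Work from the innermost term outward:
Start with 1.
1 + 1/(1/1) = 1 + 1/1 = 2/1
2 + 1/(2/1) = 2 + 1/2 = 5/2
1 + 1/(5/2) = 1 + 2/5 = 7/5
1 + 1/(7/5) = 1 + 5/7 = 12/7
1 + 1/(12/7) = 1 + 7/12 = 19/12
6 + 1/(19/12) = 6 + 12/19 = 126/19

126/19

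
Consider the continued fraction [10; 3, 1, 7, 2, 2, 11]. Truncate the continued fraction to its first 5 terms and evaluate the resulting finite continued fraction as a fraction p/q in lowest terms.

Start with 2.
7 + 1/(2/1) = 7 + 1/2 = 15/2
1 + 1/(15/2) = 1 + 2/15 = 17/15
3 + 1/(17/15) = 3 + 15/17 = 66/17
10 + 1/(66/17) = 10 + 17/66 = 677/66

677/66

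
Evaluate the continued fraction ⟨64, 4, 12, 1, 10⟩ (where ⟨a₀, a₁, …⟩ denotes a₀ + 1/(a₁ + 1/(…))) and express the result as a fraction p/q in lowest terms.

Start with 10.
1 + 1/(10/1) = 1 + 1/10 = 11/10
12 + 1/(11/10) = 12 + 10/11 = 142/11
4 + 1/(142/11) = 4 + 11/142 = 579/142
64 + 1/(579/142) = 64 + 142/579 = 37198/579

37198/579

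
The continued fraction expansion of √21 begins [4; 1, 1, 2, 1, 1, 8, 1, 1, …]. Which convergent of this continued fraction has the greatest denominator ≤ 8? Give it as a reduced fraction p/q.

32/7

a_0 = 4: 4/1  (≤ bound)
a_1 = 1: 5/1  (≤ bound)
a_2 = 1: 9/2  (≤ bound)
a_3 = 2: 23/5  (≤ bound)
a_4 = 1: 32/7  (≤ bound)
a_5 = 1: 55/12  (> 8, stop)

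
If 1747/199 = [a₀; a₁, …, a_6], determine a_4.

⌊1747/199⌋ = 8, remainder 155
⌊199/155⌋ = 1, remainder 44
⌊155/44⌋ = 3, remainder 23
⌊44/23⌋ = 1, remainder 21
⌊23/21⌋ = 1, remainder 2

1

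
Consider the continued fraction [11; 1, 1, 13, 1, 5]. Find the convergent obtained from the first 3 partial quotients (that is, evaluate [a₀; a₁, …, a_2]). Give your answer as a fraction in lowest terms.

Work from the innermost term outward:
Start with 1.
1 + 1/(1/1) = 1 + 1/1 = 2/1
11 + 1/(2/1) = 11 + 1/2 = 23/2

23/2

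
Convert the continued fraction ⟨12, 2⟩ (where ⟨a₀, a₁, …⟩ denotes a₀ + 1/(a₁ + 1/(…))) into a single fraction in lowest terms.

Use the convergent recurrence hₖ = aₖ·hₖ₋₁ + hₖ₋₂ (and likewise for the denominators kₖ):
a_0 = 12: 12/1
a_1 = 2: 25/2

25/2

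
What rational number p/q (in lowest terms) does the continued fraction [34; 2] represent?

69/2

a_0 = 34: 34/1
a_1 = 2: 69/2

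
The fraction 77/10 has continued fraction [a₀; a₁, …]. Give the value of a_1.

1

Repeatedly divide and take the remainder:
77 ÷ 10 → quotient 7, remainder 7
10 ÷ 7 → quotient 1, remainder 3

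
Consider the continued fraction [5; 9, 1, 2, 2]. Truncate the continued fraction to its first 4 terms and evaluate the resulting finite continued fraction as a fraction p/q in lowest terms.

a_0 = 5: 5/1
a_1 = 9: 46/9
a_2 = 1: 51/10
a_3 = 2: 148/29

148/29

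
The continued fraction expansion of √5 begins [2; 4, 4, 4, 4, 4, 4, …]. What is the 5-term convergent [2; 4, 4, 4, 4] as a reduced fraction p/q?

Use the convergent recurrence hₖ = aₖ·hₖ₋₁ + hₖ₋₂ (and likewise for the denominators kₖ):
a_0 = 2: 2/1
a_1 = 4: 9/4
a_2 = 4: 38/17
a_3 = 4: 161/72
a_4 = 4: 682/305

682/305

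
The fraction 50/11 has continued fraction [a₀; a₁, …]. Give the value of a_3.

Repeatedly divide and take the remainder:
50 ÷ 11 → quotient 4, remainder 6
11 ÷ 6 → quotient 1, remainder 5
6 ÷ 5 → quotient 1, remainder 1
5 ÷ 1 → quotient 5, remainder 0

5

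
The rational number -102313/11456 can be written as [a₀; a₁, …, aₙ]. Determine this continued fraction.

[-9; 14, 2, 14, 6, 1, 3]

-102313 ÷ 11456 → quotient -9, remainder 791
11456 ÷ 791 → quotient 14, remainder 382
791 ÷ 382 → quotient 2, remainder 27
382 ÷ 27 → quotient 14, remainder 4
27 ÷ 4 → quotient 6, remainder 3
4 ÷ 3 → quotient 1, remainder 1
3 ÷ 1 → quotient 3, remainder 0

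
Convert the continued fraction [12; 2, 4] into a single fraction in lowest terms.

Compute successive convergents:
a_0 = 12: 12/1
a_1 = 2: 25/2
a_2 = 4: 112/9

112/9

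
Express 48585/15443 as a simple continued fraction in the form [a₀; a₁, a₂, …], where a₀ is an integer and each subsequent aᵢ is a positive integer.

[3; 6, 1, 5, 2, 6, 2, 12]

48585 ÷ 15443 → quotient 3, remainder 2256
15443 ÷ 2256 → quotient 6, remainder 1907
2256 ÷ 1907 → quotient 1, remainder 349
1907 ÷ 349 → quotient 5, remainder 162
349 ÷ 162 → quotient 2, remainder 25
162 ÷ 25 → quotient 6, remainder 12
25 ÷ 12 → quotient 2, remainder 1
12 ÷ 1 → quotient 12, remainder 0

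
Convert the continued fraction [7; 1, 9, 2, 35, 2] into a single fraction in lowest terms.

11944/1511

Start with 2.
35 + 1/(2/1) = 35 + 1/2 = 71/2
2 + 1/(71/2) = 2 + 2/71 = 144/71
9 + 1/(144/71) = 9 + 71/144 = 1367/144
1 + 1/(1367/144) = 1 + 144/1367 = 1511/1367
7 + 1/(1511/1367) = 7 + 1367/1511 = 11944/1511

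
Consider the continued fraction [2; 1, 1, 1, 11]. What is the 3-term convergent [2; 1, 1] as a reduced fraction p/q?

Start with 1.
1 + 1/(1/1) = 1 + 1/1 = 2/1
2 + 1/(2/1) = 2 + 1/2 = 5/2

5/2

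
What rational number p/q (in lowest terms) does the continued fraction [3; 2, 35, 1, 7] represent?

2033/582

Starting at the tail and folding back:
Start with 7.
1 + 1/(7/1) = 1 + 1/7 = 8/7
35 + 1/(8/7) = 35 + 7/8 = 287/8
2 + 1/(287/8) = 2 + 8/287 = 582/287
3 + 1/(582/287) = 3 + 287/582 = 2033/582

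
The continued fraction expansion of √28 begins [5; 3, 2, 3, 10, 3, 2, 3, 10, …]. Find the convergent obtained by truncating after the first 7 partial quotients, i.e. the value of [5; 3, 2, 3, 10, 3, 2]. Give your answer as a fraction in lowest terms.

9403/1777

Collapse the nested fraction from the inside out:
Start with 2.
3 + 1/(2/1) = 3 + 1/2 = 7/2
10 + 1/(7/2) = 10 + 2/7 = 72/7
3 + 1/(72/7) = 3 + 7/72 = 223/72
2 + 1/(223/72) = 2 + 72/223 = 518/223
3 + 1/(518/223) = 3 + 223/518 = 1777/518
5 + 1/(1777/518) = 5 + 518/1777 = 9403/1777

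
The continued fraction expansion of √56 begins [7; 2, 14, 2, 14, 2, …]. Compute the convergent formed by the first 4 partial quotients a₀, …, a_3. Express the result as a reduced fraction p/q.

449/60

a_0 = 7: 7/1
a_1 = 2: 15/2
a_2 = 14: 217/29
a_3 = 2: 449/60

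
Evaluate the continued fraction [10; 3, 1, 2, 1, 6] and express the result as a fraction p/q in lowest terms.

Start with 6.
1 + 1/(6/1) = 1 + 1/6 = 7/6
2 + 1/(7/6) = 2 + 6/7 = 20/7
1 + 1/(20/7) = 1 + 7/20 = 27/20
3 + 1/(27/20) = 3 + 20/27 = 101/27
10 + 1/(101/27) = 10 + 27/101 = 1037/101

1037/101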